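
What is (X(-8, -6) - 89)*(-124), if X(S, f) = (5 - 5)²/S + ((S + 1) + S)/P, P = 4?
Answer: 11501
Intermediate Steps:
X(S, f) = ¼ + S/2 (X(S, f) = (5 - 5)²/S + ((S + 1) + S)/4 = 0²/S + ((1 + S) + S)*(¼) = 0/S + (1 + 2*S)*(¼) = 0 + (¼ + S/2) = ¼ + S/2)
(X(-8, -6) - 89)*(-124) = ((¼ + (½)*(-8)) - 89)*(-124) = ((¼ - 4) - 89)*(-124) = (-15/4 - 89)*(-124) = -371/4*(-124) = 11501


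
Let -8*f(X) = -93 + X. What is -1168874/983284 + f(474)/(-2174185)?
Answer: -5082602977579/4275682647080 ≈ -1.1887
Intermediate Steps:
f(X) = 93/8 - X/8 (f(X) = -(-93 + X)/8 = 93/8 - X/8)
-1168874/983284 + f(474)/(-2174185) = -1168874/983284 + (93/8 - ⅛*474)/(-2174185) = -1168874*1/983284 + (93/8 - 237/4)*(-1/2174185) = -584437/491642 - 381/8*(-1/2174185) = -584437/491642 + 381/17393480 = -5082602977579/4275682647080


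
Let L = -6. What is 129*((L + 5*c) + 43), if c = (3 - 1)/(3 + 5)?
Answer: 19737/4 ≈ 4934.3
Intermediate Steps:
c = 1/4 (c = 2/8 = 2*(1/8) = 1/4 ≈ 0.25000)
129*((L + 5*c) + 43) = 129*((-6 + 5*(1/4)) + 43) = 129*((-6 + 5/4) + 43) = 129*(-19/4 + 43) = 129*(153/4) = 19737/4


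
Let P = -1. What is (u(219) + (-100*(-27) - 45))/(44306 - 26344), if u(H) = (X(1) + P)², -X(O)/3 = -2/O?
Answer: 1340/8981 ≈ 0.14920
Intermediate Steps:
X(O) = 6/O (X(O) = -(-6)/O = 6/O)
u(H) = 25 (u(H) = (6/1 - 1)² = (6*1 - 1)² = (6 - 1)² = 5² = 25)
(u(219) + (-100*(-27) - 45))/(44306 - 26344) = (25 + (-100*(-27) - 45))/(44306 - 26344) = (25 + (2700 - 45))/17962 = (25 + 2655)*(1/17962) = 2680*(1/17962) = 1340/8981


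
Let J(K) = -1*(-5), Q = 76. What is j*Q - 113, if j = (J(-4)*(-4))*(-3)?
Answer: 4447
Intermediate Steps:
J(K) = 5
j = 60 (j = (5*(-4))*(-3) = -20*(-3) = 60)
j*Q - 113 = 60*76 - 113 = 4560 - 113 = 4447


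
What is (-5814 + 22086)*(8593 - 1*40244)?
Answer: -515025072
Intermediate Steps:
(-5814 + 22086)*(8593 - 1*40244) = 16272*(8593 - 40244) = 16272*(-31651) = -515025072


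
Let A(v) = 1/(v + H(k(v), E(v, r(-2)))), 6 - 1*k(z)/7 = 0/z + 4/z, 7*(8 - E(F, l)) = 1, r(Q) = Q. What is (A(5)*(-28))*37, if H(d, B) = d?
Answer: -5180/207 ≈ -25.024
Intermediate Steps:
E(F, l) = 55/7 (E(F, l) = 8 - ⅐*1 = 8 - ⅐ = 55/7)
k(z) = 42 - 28/z (k(z) = 42 - 7*(0/z + 4/z) = 42 - 7*(0 + 4/z) = 42 - 28/z)
A(v) = 1/(42 + v - 28/v) (A(v) = 1/(v + (42 - 28/v)) = 1/(42 + v - 28/v))
(A(5)*(-28))*37 = ((5/(-28 + 5² + 42*5))*(-28))*37 = ((5/(-28 + 25 + 210))*(-28))*37 = ((5/207)*(-28))*37 = -140/207*37 = -5180/207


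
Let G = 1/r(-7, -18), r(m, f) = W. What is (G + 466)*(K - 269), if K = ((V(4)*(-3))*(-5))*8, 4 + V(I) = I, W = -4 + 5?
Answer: -125623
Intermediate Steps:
W = 1
V(I) = -4 + I
r(m, f) = 1
G = 1 (G = 1/1 = 1)
K = 0 (K = (((-4 + 4)*(-3))*(-5))*8 = ((0*(-3))*(-5))*8 = (0*(-5))*8 = 0*8 = 0)
(G + 466)*(K - 269) = (1 + 466)*(0 - 269) = 467*(-269) = -125623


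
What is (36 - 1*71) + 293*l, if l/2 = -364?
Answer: -213339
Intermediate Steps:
l = -728 (l = 2*(-364) = -728)
(36 - 1*71) + 293*l = (36 - 1*71) + 293*(-728) = (36 - 71) - 213304 = -35 - 213304 = -213339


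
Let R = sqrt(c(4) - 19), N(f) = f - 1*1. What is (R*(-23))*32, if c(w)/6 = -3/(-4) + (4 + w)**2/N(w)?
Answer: -368*sqrt(454) ≈ -7841.1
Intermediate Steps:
N(f) = -1 + f (N(f) = f - 1 = -1 + f)
c(w) = 9/2 + 6*(4 + w)**2/(-1 + w) (c(w) = 6*(-3/(-4) + (4 + w)**2/(-1 + w)) = 6*(-3*(-1/4) + (4 + w)**2/(-1 + w)) = 6*(3/4 + (4 + w)**2/(-1 + w)) = 9/2 + 6*(4 + w)**2/(-1 + w))
R = sqrt(454)/2 (R = sqrt(3*(61 + 4*4**2 + 35*4)/(2*(-1 + 4)) - 19) = sqrt((3/2)*(61 + 4*16 + 140)/3 - 19) = sqrt((3/2)*(1/3)*(61 + 64 + 140) - 19) = sqrt((3/2)*(1/3)*265 - 19) = sqrt(265/2 - 19) = sqrt(227/2) = sqrt(454)/2 ≈ 10.654)
(R*(-23))*32 = ((sqrt(454)/2)*(-23))*32 = -23*sqrt(454)/2*32 = -368*sqrt(454)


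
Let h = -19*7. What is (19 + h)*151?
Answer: -17214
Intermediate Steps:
h = -133
(19 + h)*151 = (19 - 133)*151 = -114*151 = -17214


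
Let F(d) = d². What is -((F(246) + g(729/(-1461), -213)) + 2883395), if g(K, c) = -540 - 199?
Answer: -2943172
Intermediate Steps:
g(K, c) = -739
-((F(246) + g(729/(-1461), -213)) + 2883395) = -((246² - 739) + 2883395) = -((60516 - 739) + 2883395) = -(59777 + 2883395) = -1*2943172 = -2943172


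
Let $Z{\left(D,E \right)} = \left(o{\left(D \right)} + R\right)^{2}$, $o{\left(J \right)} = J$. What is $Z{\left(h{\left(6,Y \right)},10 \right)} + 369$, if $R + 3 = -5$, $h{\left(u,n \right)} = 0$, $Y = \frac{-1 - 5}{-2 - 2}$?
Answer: $433$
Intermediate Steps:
$Y = \frac{3}{2}$ ($Y = - \frac{6}{-4} = \left(-6\right) \left(- \frac{1}{4}\right) = \frac{3}{2} \approx 1.5$)
$R = -8$ ($R = -3 - 5 = -8$)
$Z{\left(D,E \right)} = \left(-8 + D\right)^{2}$ ($Z{\left(D,E \right)} = \left(D - 8\right)^{2} = \left(-8 + D\right)^{2}$)
$Z{\left(h{\left(6,Y \right)},10 \right)} + 369 = \left(-8 + 0\right)^{2} + 369 = \left(-8\right)^{2} + 369 = 64 + 369 = 433$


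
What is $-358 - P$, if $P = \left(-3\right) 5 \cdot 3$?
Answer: $-313$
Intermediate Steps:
$P = -45$ ($P = \left(-15\right) 3 = -45$)
$-358 - P = -358 - -45 = -358 + 45 = -313$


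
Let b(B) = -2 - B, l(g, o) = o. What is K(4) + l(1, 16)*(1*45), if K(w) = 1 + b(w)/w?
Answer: 1439/2 ≈ 719.50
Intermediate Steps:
K(w) = 1 + (-2 - w)/w
K(4) + l(1, 16)*(1*45) = -2/4 + 16*(1*45) = -2*¼ + 16*45 = -½ + 720 = 1439/2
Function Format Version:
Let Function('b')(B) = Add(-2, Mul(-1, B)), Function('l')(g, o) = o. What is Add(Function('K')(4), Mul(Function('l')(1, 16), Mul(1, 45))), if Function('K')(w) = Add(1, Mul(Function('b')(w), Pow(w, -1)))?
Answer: Rational(1439, 2) ≈ 719.50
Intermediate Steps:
Function('K')(w) = Add(1, Mul(Pow(w, -1), Add(-2, Mul(-1, w)))) (Function('K')(w) = Add(1, Mul(Add(-2, Mul(-1, w)), Pow(w, -1))) = Add(1, Mul(Pow(w, -1), Add(-2, Mul(-1, w)))))
Add(Function('K')(4), Mul(Function('l')(1, 16), Mul(1, 45))) = Add(Mul(-2, Pow(4, -1)), Mul(16, Mul(1, 45))) = Add(Mul(-2, Rational(1, 4)), Mul(16, 45)) = Add(Rational(-1, 2), 720) = Rational(1439, 2)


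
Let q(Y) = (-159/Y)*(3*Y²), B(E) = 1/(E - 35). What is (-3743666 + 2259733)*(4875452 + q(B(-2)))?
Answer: -267689940006533/37 ≈ -7.2349e+12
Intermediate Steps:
B(E) = 1/(-35 + E)
q(Y) = -477*Y
(-3743666 + 2259733)*(4875452 + q(B(-2))) = (-3743666 + 2259733)*(4875452 - 477/(-35 - 2)) = -1483933*(4875452 - 477/(-37)) = -1483933*(4875452 - 477*(-1/37)) = -1483933*(4875452 + 477/37) = -1483933*180392201/37 = -267689940006533/37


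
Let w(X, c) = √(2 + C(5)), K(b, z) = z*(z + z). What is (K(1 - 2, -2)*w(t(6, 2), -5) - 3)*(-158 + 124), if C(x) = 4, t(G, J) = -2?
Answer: 102 - 272*√6 ≈ -564.26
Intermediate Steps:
K(b, z) = 2*z² (K(b, z) = z*(2*z) = 2*z²)
w(X, c) = √6 (w(X, c) = √(2 + 4) = √6)
(K(1 - 2, -2)*w(t(6, 2), -5) - 3)*(-158 + 124) = ((2*(-2)²)*√6 - 3)*(-158 + 124) = ((2*4)*√6 - 3)*(-34) = (8*√6 - 3)*(-34) = (-3 + 8*√6)*(-34) = 102 - 272*√6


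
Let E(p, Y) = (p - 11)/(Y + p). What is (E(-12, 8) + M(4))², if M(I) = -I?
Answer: 49/16 ≈ 3.0625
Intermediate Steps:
E(p, Y) = (-11 + p)/(Y + p)
(E(-12, 8) + M(4))² = ((-11 - 12)/(8 - 12) - 1*4)² = (-23/(-4) - 4)² = (-¼*(-23) - 4)² = (23/4 - 4)² = (7/4)² = 49/16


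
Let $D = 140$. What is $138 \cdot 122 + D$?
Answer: $16976$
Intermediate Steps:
$138 \cdot 122 + D = 138 \cdot 122 + 140 = 16836 + 140 = 16976$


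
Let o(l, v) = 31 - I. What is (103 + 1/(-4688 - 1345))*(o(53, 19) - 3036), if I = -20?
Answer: -618291010/2011 ≈ -3.0745e+5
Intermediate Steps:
o(l, v) = 51 (o(l, v) = 31 - 1*(-20) = 31 + 20 = 51)
(103 + 1/(-4688 - 1345))*(o(53, 19) - 3036) = (103 + 1/(-4688 - 1345))*(51 - 3036) = (103 + 1/(-6033))*(-2985) = (103 - 1/6033)*(-2985) = (621398/6033)*(-2985) = -618291010/2011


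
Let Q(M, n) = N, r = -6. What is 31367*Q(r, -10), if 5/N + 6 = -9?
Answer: -31367/3 ≈ -10456.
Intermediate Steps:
N = -1/3 (N = 5/(-6 - 9) = 5/(-15) = 5*(-1/15) = -1/3 ≈ -0.33333)
Q(M, n) = -1/3
31367*Q(r, -10) = 31367*(-1/3) = -31367/3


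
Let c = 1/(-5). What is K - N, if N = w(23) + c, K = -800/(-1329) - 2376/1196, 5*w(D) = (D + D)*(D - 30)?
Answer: 125599703/1986855 ≈ 63.215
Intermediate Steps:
c = -1/5 ≈ -0.20000
w(D) = 2*D*(-30 + D)/5 (w(D) = ((D + D)*(D - 30))/5 = ((2*D)*(-30 + D))/5 = (2*D*(-30 + D))/5 = 2*D*(-30 + D)/5)
K = -550226/397371 (K = -800*(-1/1329) - 2376*1/1196 = 800/1329 - 594/299 = -550226/397371 ≈ -1.3847)
N = -323/5 (N = (2/5)*23*(-30 + 23) - 1/5 = (2/5)*23*(-7) - 1/5 = -322/5 - 1/5 = -323/5 ≈ -64.600)
K - N = -550226/397371 - 1*(-323/5) = -550226/397371 + 323/5 = 125599703/1986855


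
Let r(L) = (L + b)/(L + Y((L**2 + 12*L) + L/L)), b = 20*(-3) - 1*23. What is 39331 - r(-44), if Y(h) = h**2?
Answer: 78081356574/1985237 ≈ 39331.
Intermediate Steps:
b = -83 (b = -60 - 23 = -83)
r(L) = (-83 + L)/(L + (1 + L**2 + 12*L)**2) (r(L) = (L - 83)/(L + ((L**2 + 12*L) + L/L)**2) = (-83 + L)/(L + ((L**2 + 12*L) + 1)**2) = (-83 + L)/(L + (1 + L**2 + 12*L)**2))
39331 - r(-44) = 39331 - (-83 - 44)/(-44 + (1 + (-44)**2 + 12*(-44))**2) = 39331 - (-127)/(-44 + (1 + 1936 - 528)**2) = 39331 - (-127)/(-44 + 1409**2) = 39331 - (-127)/(-44 + 1985281) = 39331 - (-127)/1985237 = 39331 - 1*(-127/1985237) = 39331 + 127/1985237 = 78081356574/1985237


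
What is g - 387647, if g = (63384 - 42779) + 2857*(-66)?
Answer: -555604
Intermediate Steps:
g = -167957 (g = 20605 - 188562 = -167957)
g - 387647 = -167957 - 387647 = -555604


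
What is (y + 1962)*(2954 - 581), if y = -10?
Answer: 4632096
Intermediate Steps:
(y + 1962)*(2954 - 581) = (-10 + 1962)*(2954 - 581) = 1952*2373 = 4632096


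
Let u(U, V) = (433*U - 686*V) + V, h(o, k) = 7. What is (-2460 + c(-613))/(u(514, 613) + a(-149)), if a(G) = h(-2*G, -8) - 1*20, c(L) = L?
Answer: 3073/197356 ≈ 0.015571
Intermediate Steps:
u(U, V) = -685*V + 433*U (u(U, V) = (-686*V + 433*U) + V = -685*V + 433*U)
a(G) = -13 (a(G) = 7 - 1*20 = 7 - 20 = -13)
(-2460 + c(-613))/(u(514, 613) + a(-149)) = (-2460 - 613)/((-685*613 + 433*514) - 13) = -3073/((-419905 + 222562) - 13) = -3073/(-197343 - 13) = -3073/(-197356) = -3073*(-1/197356) = 3073/197356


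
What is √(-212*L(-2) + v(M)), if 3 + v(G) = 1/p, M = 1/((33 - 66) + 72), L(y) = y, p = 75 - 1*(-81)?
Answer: √2561403/78 ≈ 20.518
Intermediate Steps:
p = 156 (p = 75 + 81 = 156)
M = 1/39 (M = 1/(-33 + 72) = 1/39 ≈ 0.025641)
v(G) = -467/156 (v(G) = -3 + 1/156 = -467/156)
√(-212*L(-2) + v(M)) = √(-212*(-2) - 467/156) = √(424 - 467/156) = √(65677/156) = √2561403/78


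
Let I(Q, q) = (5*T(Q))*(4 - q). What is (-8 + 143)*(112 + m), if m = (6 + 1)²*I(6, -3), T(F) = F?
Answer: 1404270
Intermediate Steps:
I(Q, q) = 5*Q*(4 - q) (I(Q, q) = (5*Q)*(4 - q) = 5*Q*(4 - q))
m = 10290 (m = (6 + 1)²*(5*6*(4 - 1*(-3))) = 7²*(5*6*(4 + 3)) = 49*(5*6*7) = 49*210 = 10290)
(-8 + 143)*(112 + m) = (-8 + 143)*(112 + 10290) = 135*10402 = 1404270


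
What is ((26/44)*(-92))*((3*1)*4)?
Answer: -7176/11 ≈ -652.36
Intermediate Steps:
((26/44)*(-92))*((3*1)*4) = ((26*(1/44))*(-92))*(3*4) = ((13/22)*(-92))*12 = -598/11*12 = -7176/11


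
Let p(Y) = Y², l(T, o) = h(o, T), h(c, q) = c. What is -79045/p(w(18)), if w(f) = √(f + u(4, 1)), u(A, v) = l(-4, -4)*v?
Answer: -79045/14 ≈ -5646.1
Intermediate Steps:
l(T, o) = o
u(A, v) = -4*v
w(f) = √(-4 + f) (w(f) = √(f - 4*1) = √(f - 4) = √(-4 + f))
-79045/p(w(18)) = -79045/(-4 + 18) = -79045/((√14)²) = -79045/14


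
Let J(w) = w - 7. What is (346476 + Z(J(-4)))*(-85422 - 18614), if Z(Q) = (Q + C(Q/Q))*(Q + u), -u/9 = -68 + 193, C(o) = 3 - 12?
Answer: -38409675056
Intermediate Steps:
C(o) = -9
u = -1125 (u = -9*(-68 + 193) = -9*125 = -1125)
J(w) = -7 + w
Z(Q) = (-1125 + Q)*(-9 + Q) (Z(Q) = (Q - 9)*(Q - 1125) = (-9 + Q)*(-1125 + Q) = (-1125 + Q)*(-9 + Q))
(346476 + Z(J(-4)))*(-85422 - 18614) = (346476 + (10125 + (-7 - 4)² - 1134*(-7 - 4)))*(-85422 - 18614) = (346476 + (10125 + (-11)² - 1134*(-11)))*(-104036) = (346476 + (10125 + 121 + 12474))*(-104036) = (346476 + 22720)*(-104036) = 369196*(-104036) = -38409675056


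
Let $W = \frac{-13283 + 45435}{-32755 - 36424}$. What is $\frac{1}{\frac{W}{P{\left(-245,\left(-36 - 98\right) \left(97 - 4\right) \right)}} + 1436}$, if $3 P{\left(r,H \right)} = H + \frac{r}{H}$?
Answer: $\frac{10743581645621}{15427784445146428} \approx 0.00069638$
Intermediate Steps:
$W = - \frac{32152}{69179}$ ($W = \frac{32152}{-69179} = 32152 \left(- \frac{1}{69179}\right) = - \frac{32152}{69179} \approx -0.46477$)
$P{\left(r,H \right)} = \frac{H}{3} + \frac{r}{3 H}$ ($P{\left(r,H \right)} = \frac{H + \frac{r}{H}}{3} = \frac{H}{3} + \frac{r}{3 H}$)
$\frac{1}{\frac{W}{P{\left(-245,\left(-36 - 98\right) \left(97 - 4\right) \right)}} + 1436} = \frac{1}{- \frac{32152}{69179 \frac{-245 + \left(\left(-36 - 98\right) \left(97 - 4\right)\right)^{2}}{3 \left(-36 - 98\right) \left(97 - 4\right)}} + 1436} = \frac{1}{- \frac{32152}{69179 \frac{-245 + \left(\left(-134\right) 93\right)^{2}}{3 \left(\left(-134\right) 93\right)}} + 1436} = \frac{1}{- \frac{32152}{69179 \frac{-245 + \left(-12462\right)^{2}}{3 \left(-12462\right)}} + 1436} = \frac{1}{- \frac{32152}{69179 \cdot \frac{1}{3} \left(- \frac{1}{12462}\right) \left(-245 + 155301444\right)} + 1436} = \frac{1}{- \frac{32152}{69179 \cdot \frac{1}{3} \left(- \frac{1}{12462}\right) 155301199} + 1436} = \frac{1}{- \frac{32152}{69179 \left(- \frac{155301199}{37386}\right)} + 1436} = \frac{1}{\left(- \frac{32152}{69179}\right) \left(- \frac{37386}{155301199}\right) + 1436} = \frac{1}{\frac{1202034672}{10743581645621} + 1436} = \frac{1}{\frac{15427784445146428}{10743581645621}} = \frac{10743581645621}{15427784445146428}$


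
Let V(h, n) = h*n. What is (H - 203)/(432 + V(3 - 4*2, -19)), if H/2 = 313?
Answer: 423/527 ≈ 0.80266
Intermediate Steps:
H = 626 (H = 2*313 = 626)
(H - 203)/(432 + V(3 - 4*2, -19)) = (626 - 203)/(432 + (3 - 4*2)*(-19)) = 423/(432 + (3 - 8)*(-19)) = 423/(432 - 5*(-19)) = 423/(432 + 95) = 423/527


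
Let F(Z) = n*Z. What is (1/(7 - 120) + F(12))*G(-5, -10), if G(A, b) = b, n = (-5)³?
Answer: 1695010/113 ≈ 15000.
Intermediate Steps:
n = -125
F(Z) = -125*Z
(1/(7 - 120) + F(12))*G(-5, -10) = (1/(7 - 120) - 125*12)*(-10) = (1/(-113) - 1500)*(-10) = (-1/113 - 1500)*(-10) = -169501/113*(-10) = 1695010/113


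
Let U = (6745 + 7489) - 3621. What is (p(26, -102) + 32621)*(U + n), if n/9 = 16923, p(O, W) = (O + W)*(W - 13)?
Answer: 6738534120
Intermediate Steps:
p(O, W) = (-13 + W)*(O + W) (p(O, W) = (O + W)*(-13 + W) = (-13 + W)*(O + W))
U = 10613 (U = 14234 - 3621 = 10613)
n = 152307 (n = 9*16923 = 152307)
(p(26, -102) + 32621)*(U + n) = (((-102)² - 13*26 - 13*(-102) + 26*(-102)) + 32621)*(10613 + 152307) = ((10404 - 338 + 1326 - 2652) + 32621)*162920 = (8740 + 32621)*162920 = 41361*162920 = 6738534120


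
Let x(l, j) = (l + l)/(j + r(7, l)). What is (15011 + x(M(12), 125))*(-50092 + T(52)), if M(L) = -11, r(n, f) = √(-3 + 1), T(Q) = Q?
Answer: 50040*(-15011*√2 + 1876353*I)/(√2 - 125*I) ≈ -7.5114e+8 - 99.625*I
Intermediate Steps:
r(n, f) = I*√2 (r(n, f) = √(-2) = I*√2)
x(l, j) = 2*l/(j + I*√2) (x(l, j) = (l + l)/(j + I*√2) = (2*l)/(j + I*√2) = 2*l/(j + I*√2))
(15011 + x(M(12), 125))*(-50092 + T(52)) = (15011 + 2*(-11)/(125 + I*√2))*(-50092 + 52) = (15011 - 22/(125 + I*√2))*(-50040) = -751150440 + 1100880/(125 + I*√2)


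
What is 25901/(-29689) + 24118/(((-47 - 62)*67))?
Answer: -905194305/216818767 ≈ -4.1749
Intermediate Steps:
25901/(-29689) + 24118/(((-47 - 62)*67)) = 25901*(-1/29689) + 24118/((-109*67)) = -25901/29689 + 24118/(-7303) = -25901/29689 + 24118*(-1/7303) = -25901/29689 - 24118/7303 = -905194305/216818767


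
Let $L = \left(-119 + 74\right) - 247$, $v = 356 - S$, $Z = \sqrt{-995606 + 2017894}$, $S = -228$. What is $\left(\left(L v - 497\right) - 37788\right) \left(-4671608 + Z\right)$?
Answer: $975492481304 - 835252 \sqrt{63893} \approx 9.7528 \cdot 10^{11}$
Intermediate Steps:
$Z = 4 \sqrt{63893}$ ($Z = \sqrt{1022288} = 4 \sqrt{63893} \approx 1011.1$)
$v = 584$ ($v = 356 - -228 = 356 + 228 = 584$)
$L = -292$ ($L = -45 - 247 = -292$)
$\left(\left(L v - 497\right) - 37788\right) \left(-4671608 + Z\right) = \left(\left(\left(-292\right) 584 - 497\right) - 37788\right) \left(-4671608 + 4 \sqrt{63893}\right) = \left(\left(-170528 - 497\right) - 37788\right) \left(-4671608 + 4 \sqrt{63893}\right) = \left(-171025 - 37788\right) \left(-4671608 + 4 \sqrt{63893}\right) = - 208813 \left(-4671608 + 4 \sqrt{63893}\right) = 975492481304 - 835252 \sqrt{63893}$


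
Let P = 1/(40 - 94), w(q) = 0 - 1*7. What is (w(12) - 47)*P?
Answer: 1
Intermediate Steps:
w(q) = -7 (w(q) = 0 - 7 = -7)
P = -1/54 (P = 1/(-54) = -1/54 ≈ -0.018519)
(w(12) - 47)*P = (-7 - 47)*(-1/54) = -54*(-1/54) = 1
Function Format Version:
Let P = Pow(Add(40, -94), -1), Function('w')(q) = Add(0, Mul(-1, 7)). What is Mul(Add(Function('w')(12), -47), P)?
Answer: 1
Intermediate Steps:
Function('w')(q) = -7 (Function('w')(q) = Add(0, -7) = -7)
P = Rational(-1, 54) (P = Pow(-54, -1) = Rational(-1, 54) ≈ -0.018519)
Mul(Add(Function('w')(12), -47), P) = Mul(Add(-7, -47), Rational(-1, 54)) = Mul(-54, Rational(-1, 54)) = 1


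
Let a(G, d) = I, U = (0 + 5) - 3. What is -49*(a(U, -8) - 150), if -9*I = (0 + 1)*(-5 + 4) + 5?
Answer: 66346/9 ≈ 7371.8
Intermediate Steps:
U = 2 (U = 5 - 3 = 2)
I = -4/9 (I = -((0 + 1)*(-5 + 4) + 5)/9 = -(1*(-1) + 5)/9 = -(-1 + 5)/9 = -⅑*4 = -4/9 ≈ -0.44444)
a(G, d) = -4/9
-49*(a(U, -8) - 150) = -49*(-4/9 - 150) = -49*(-1354/9) = 66346/9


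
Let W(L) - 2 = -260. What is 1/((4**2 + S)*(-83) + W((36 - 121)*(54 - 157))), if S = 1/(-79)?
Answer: -79/125211 ≈ -0.00063093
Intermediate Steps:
W(L) = -258 (W(L) = 2 - 260 = -258)
S = -1/79 ≈ -0.012658
1/((4**2 + S)*(-83) + W((36 - 121)*(54 - 157))) = 1/((4**2 - 1/79)*(-83) - 258) = 1/((16 - 1/79)*(-83) - 258) = 1/((1263/79)*(-83) - 258) = 1/(-104829/79 - 258) = 1/(-125211/79) = -79/125211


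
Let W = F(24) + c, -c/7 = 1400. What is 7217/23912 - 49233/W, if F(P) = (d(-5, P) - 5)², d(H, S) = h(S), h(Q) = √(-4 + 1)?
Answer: (-89130523*I + 5155*√3)/(3416*(-4889*I + 5*√3)) ≈ 5.3369 - 0.008919*I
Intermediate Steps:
h(Q) = I*√3 (h(Q) = √(-3) = I*√3)
d(H, S) = I*√3
F(P) = (-5 + I*√3)² (F(P) = (I*√3 - 5)² = (-5 + I*√3)²)
c = -9800 (c = -7*1400 = -9800)
W = -9800 + (5 - I*√3)² (W = (5 - I*√3)² - 9800 = -9800 + (5 - I*√3)² ≈ -9778.0 - 17.32*I)
7217/23912 - 49233/W = 7217/23912 - 49233/(-9800 + (5 - I*√3)²) = 7217*(1/23912) - 49233/(-9800 + (5 - I*√3)²) = 1031/3416 - 49233/(-9800 + (5 - I*√3)²)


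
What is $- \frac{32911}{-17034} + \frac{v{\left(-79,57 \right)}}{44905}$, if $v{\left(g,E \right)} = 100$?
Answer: $\frac{295914371}{152982354} \approx 1.9343$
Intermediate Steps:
$- \frac{32911}{-17034} + \frac{v{\left(-79,57 \right)}}{44905} = - \frac{32911}{-17034} + \frac{100}{44905} = \left(-32911\right) \left(- \frac{1}{17034}\right) + 100 \cdot \frac{1}{44905} = \frac{32911}{17034} + \frac{20}{8981} = \frac{295914371}{152982354}$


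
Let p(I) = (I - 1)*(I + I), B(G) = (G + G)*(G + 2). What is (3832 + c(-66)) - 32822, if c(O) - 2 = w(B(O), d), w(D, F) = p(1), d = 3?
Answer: -28988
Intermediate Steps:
B(G) = 2*G*(2 + G) (B(G) = (2*G)*(2 + G) = 2*G*(2 + G))
p(I) = 2*I*(-1 + I) (p(I) = (-1 + I)*(2*I) = 2*I*(-1 + I))
w(D, F) = 0 (w(D, F) = 2*1*(-1 + 1) = 2*1*0 = 0)
c(O) = 2 (c(O) = 2 + 0 = 2)
(3832 + c(-66)) - 32822 = (3832 + 2) - 32822 = 3834 - 32822 = -28988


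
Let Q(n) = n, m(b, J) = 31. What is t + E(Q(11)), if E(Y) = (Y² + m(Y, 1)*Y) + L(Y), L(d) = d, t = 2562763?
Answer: 2563236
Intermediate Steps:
E(Y) = Y² + 32*Y (E(Y) = (Y² + 31*Y) + Y = Y² + 32*Y)
t + E(Q(11)) = 2562763 + 11*(32 + 11) = 2562763 + 11*43 = 2562763 + 473 = 2563236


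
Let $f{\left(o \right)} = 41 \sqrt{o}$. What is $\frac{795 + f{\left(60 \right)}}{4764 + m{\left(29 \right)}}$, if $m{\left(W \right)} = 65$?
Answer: $\frac{795}{4829} + \frac{82 \sqrt{15}}{4829} \approx 0.2304$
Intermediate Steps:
$\frac{795 + f{\left(60 \right)}}{4764 + m{\left(29 \right)}} = \frac{795 + 41 \sqrt{60}}{4764 + 65} = \frac{795 + 41 \cdot 2 \sqrt{15}}{4829} = \left(795 + 82 \sqrt{15}\right) \frac{1}{4829} = \frac{795}{4829} + \frac{82 \sqrt{15}}{4829}$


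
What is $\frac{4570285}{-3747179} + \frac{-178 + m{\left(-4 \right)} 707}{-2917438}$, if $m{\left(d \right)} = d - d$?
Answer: $- \frac{6666428065984}{5466081203701} \approx -1.2196$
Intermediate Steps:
$m{\left(d \right)} = 0$
$\frac{4570285}{-3747179} + \frac{-178 + m{\left(-4 \right)} 707}{-2917438} = \frac{4570285}{-3747179} + \frac{-178 + 0 \cdot 707}{-2917438} = 4570285 \left(- \frac{1}{3747179}\right) + \left(-178 + 0\right) \left(- \frac{1}{2917438}\right) = - \frac{4570285}{3747179} - - \frac{89}{1458719} = - \frac{4570285}{3747179} + \frac{89}{1458719} = - \frac{6666428065984}{5466081203701}$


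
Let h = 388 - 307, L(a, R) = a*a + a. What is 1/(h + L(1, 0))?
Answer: 1/83 ≈ 0.012048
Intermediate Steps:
L(a, R) = a + a**2 (L(a, R) = a**2 + a = a + a**2)
h = 81
1/(h + L(1, 0)) = 1/(81 + 1*(1 + 1)) = 1/(81 + 1*2) = 1/(81 + 2) = 1/83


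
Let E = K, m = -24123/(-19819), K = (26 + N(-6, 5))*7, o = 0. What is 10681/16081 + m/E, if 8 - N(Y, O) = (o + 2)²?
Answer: 14947379051/22309653730 ≈ 0.67000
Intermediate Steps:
N(Y, O) = 4 (N(Y, O) = 8 - (0 + 2)² = 8 - 1*2² = 8 - 1*4 = 8 - 4 = 4)
K = 210 (K = (26 + 4)*7 = 30*7 = 210)
m = 24123/19819 (m = -24123*(-1/19819) = 24123/19819 ≈ 1.2172)
E = 210
10681/16081 + m/E = 10681/16081 + (24123/19819)/210 = 10681*(1/16081) + (24123/19819)*(1/210) = 10681/16081 + 8041/1387330 = 14947379051/22309653730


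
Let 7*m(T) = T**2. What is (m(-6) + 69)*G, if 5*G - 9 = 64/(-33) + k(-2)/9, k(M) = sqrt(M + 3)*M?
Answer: 117121/1155 ≈ 101.40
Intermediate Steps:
k(M) = M*sqrt(3 + M) (k(M) = sqrt(3 + M)*M = M*sqrt(3 + M))
G = 677/495 (G = 9/5 + (64/(-33) - 2*sqrt(3 - 2)/9)/5 = 9/5 + (64*(-1/33) - 2*sqrt(1)*(1/9))/5 = 9/5 + (-64/33 - 2*1*(1/9))/5 = 9/5 + (-64/33 - 2*1/9)/5 = 9/5 + (-64/33 - 2/9)/5 = 9/5 + (1/5)*(-214/99) = 9/5 - 214/495 = 677/495 ≈ 1.3677)
m(T) = T**2/7
(m(-6) + 69)*G = ((1/7)*(-6)**2 + 69)*(677/495) = ((1/7)*36 + 69)*(677/495) = (36/7 + 69)*(677/495) = (519/7)*(677/495) = 117121/1155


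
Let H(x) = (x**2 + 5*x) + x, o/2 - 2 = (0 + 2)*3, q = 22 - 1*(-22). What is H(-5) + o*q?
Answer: 699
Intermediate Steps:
q = 44 (q = 22 + 22 = 44)
o = 16 (o = 4 + 2*((0 + 2)*3) = 4 + 2*(2*3) = 4 + 2*6 = 4 + 12 = 16)
H(x) = x**2 + 6*x
H(-5) + o*q = -5*(6 - 5) + 16*44 = -5*1 + 704 = -5 + 704 = 699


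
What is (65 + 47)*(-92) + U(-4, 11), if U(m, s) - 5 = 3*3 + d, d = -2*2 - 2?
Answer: -10296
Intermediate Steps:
d = -6 (d = -4 - 2 = -6)
U(m, s) = 8 (U(m, s) = 5 + (3*3 - 6) = 5 + (9 - 6) = 5 + 3 = 8)
(65 + 47)*(-92) + U(-4, 11) = (65 + 47)*(-92) + 8 = 112*(-92) + 8 = -10304 + 8 = -10296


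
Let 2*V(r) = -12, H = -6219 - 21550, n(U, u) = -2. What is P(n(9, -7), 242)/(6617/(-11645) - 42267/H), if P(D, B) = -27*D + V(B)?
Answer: 7760880120/154225871 ≈ 50.322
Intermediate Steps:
H = -27769
V(r) = -6 (V(r) = (½)*(-12) = -6)
P(D, B) = -6 - 27*D (P(D, B) = -27*D - 6 = -6 - 27*D)
P(n(9, -7), 242)/(6617/(-11645) - 42267/H) = (-6 - 27*(-2))/(6617/(-11645) - 42267/(-27769)) = (-6 + 54)/(6617*(-1/11645) - 42267*(-1/27769)) = 48/(-6617/11645 + 42267/27769) = 48/(308451742/323370005) = 48*(323370005/308451742) = 7760880120/154225871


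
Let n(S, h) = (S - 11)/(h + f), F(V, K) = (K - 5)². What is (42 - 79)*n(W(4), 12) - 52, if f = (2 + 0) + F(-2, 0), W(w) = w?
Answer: -1769/39 ≈ -45.359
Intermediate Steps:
F(V, K) = (-5 + K)²
f = 27 (f = (2 + 0) + (-5 + 0)² = 2 + (-5)² = 2 + 25 = 27)
n(S, h) = (-11 + S)/(27 + h) (n(S, h) = (S - 11)/(h + 27) = (-11 + S)/(27 + h))
(42 - 79)*n(W(4), 12) - 52 = (42 - 79)*((-11 + 4)/(27 + 12)) - 52 = -37*(-7)/39 - 52 = -37*(-7/39) - 52 = 259/39 - 52 = -1769/39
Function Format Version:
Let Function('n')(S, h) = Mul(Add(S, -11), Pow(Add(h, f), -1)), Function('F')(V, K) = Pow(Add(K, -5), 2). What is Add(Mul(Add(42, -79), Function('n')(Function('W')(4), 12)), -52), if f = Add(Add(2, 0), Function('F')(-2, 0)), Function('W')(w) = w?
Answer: Rational(-1769, 39) ≈ -45.359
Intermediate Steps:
Function('F')(V, K) = Pow(Add(-5, K), 2)
f = 27 (f = Add(Add(2, 0), Pow(Add(-5, 0), 2)) = Add(2, Pow(-5, 2)) = Add(2, 25) = 27)
Function('n')(S, h) = Mul(Pow(Add(27, h), -1), Add(-11, S)) (Function('n')(S, h) = Mul(Add(S, -11), Pow(Add(h, 27), -1)) = Mul(Add(-11, S), Pow(Add(27, h), -1)) = Mul(Pow(Add(27, h), -1), Add(-11, S)))
Add(Mul(Add(42, -79), Function('n')(Function('W')(4), 12)), -52) = Add(Mul(Add(42, -79), Mul(Pow(Add(27, 12), -1), Add(-11, 4))), -52) = Add(Mul(-37, Mul(Pow(39, -1), -7)), -52) = Add(Mul(-37, Mul(Rational(1, 39), -7)), -52) = Add(Mul(-37, Rational(-7, 39)), -52) = Add(Rational(259, 39), -52) = Rational(-1769, 39)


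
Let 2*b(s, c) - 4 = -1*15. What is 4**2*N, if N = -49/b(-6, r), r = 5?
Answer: 1568/11 ≈ 142.55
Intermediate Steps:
b(s, c) = -11/2 (b(s, c) = 2 + (-1*15)/2 = 2 + (1/2)*(-15) = 2 - 15/2 = -11/2)
N = 98/11 (N = -49/(-11/2) = -49*(-2/11) = 98/11 ≈ 8.9091)
4**2*N = 4**2*(98/11) = 16*(98/11) = 1568/11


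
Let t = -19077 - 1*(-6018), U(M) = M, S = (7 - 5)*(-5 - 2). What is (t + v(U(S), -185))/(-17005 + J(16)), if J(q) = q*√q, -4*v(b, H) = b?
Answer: 26111/33882 ≈ 0.77065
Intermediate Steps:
S = -14 (S = 2*(-7) = -14)
v(b, H) = -b/4
t = -13059 (t = -19077 + 6018 = -13059)
J(q) = q^(3/2)
(t + v(U(S), -185))/(-17005 + J(16)) = (-13059 - ¼*(-14))/(-17005 + 16^(3/2)) = (-13059 + 7/2)/(-17005 + 64) = -26111/2/(-16941) = -26111/2*(-1/16941) = 26111/33882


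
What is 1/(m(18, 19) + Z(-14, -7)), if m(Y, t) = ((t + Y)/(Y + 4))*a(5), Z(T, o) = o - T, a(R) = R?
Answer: 22/339 ≈ 0.064897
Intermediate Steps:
m(Y, t) = 5*(Y + t)/(4 + Y) (m(Y, t) = ((t + Y)/(Y + 4))*5 = ((Y + t)/(4 + Y))*5 = 5*(Y + t)/(4 + Y))
1/(m(18, 19) + Z(-14, -7)) = 1/(5*(18 + 19)/(4 + 18) + (-7 - 1*(-14))) = 1/(5*37/22 + (-7 + 14)) = 1/(5*(1/22)*37 + 7) = 1/(185/22 + 7) = 1/(339/22) = 22/339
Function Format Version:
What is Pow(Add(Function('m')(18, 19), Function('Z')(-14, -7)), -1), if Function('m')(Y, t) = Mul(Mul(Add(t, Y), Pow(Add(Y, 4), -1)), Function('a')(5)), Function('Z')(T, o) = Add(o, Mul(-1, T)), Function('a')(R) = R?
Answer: Rational(22, 339) ≈ 0.064897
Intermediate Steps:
Function('m')(Y, t) = Mul(5, Pow(Add(4, Y), -1), Add(Y, t)) (Function('m')(Y, t) = Mul(Mul(Add(t, Y), Pow(Add(Y, 4), -1)), 5) = Mul(Mul(Add(Y, t), Pow(Add(4, Y), -1)), 5) = Mul(Mul(Pow(Add(4, Y), -1), Add(Y, t)), 5) = Mul(5, Pow(Add(4, Y), -1), Add(Y, t)))
Pow(Add(Function('m')(18, 19), Function('Z')(-14, -7)), -1) = Pow(Add(Mul(5, Pow(Add(4, 18), -1), Add(18, 19)), Add(-7, Mul(-1, -14))), -1) = Pow(Add(Mul(5, Pow(22, -1), 37), Add(-7, 14)), -1) = Pow(Add(Mul(5, Rational(1, 22), 37), 7), -1) = Pow(Add(Rational(185, 22), 7), -1) = Pow(Rational(339, 22), -1) = Rational(22, 339)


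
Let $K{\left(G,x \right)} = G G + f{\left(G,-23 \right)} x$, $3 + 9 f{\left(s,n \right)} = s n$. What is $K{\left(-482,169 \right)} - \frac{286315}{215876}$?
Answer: $\frac{855717582233}{1942884} \approx 4.4044 \cdot 10^{5}$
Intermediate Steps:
$f{\left(s,n \right)} = - \frac{1}{3} + \frac{n s}{9}$ ($f{\left(s,n \right)} = - \frac{1}{3} + \frac{s n}{9} = - \frac{1}{3} + \frac{n s}{9}$)
$K{\left(G,x \right)} = G^{2} + x \left(- \frac{1}{3} - \frac{23 G}{9}\right)$ ($K{\left(G,x \right)} = G G + \left(- \frac{1}{3} + \frac{1}{9} \left(-23\right) G\right) x = G^{2} + \left(- \frac{1}{3} - \frac{23 G}{9}\right) x = G^{2} + x \left(- \frac{1}{3} - \frac{23 G}{9}\right)$)
$K{\left(-482,169 \right)} - \frac{286315}{215876} = \left(\left(-482\right)^{2} - \frac{169 \left(3 + 23 \left(-482\right)\right)}{9}\right) - \frac{286315}{215876} = \left(232324 - \frac{169 \left(3 - 11086\right)}{9}\right) - 286315 \cdot \frac{1}{215876} = \left(232324 - \frac{169}{9} \left(-11083\right)\right) - \frac{286315}{215876} = \left(232324 + \frac{1873027}{9}\right) - \frac{286315}{215876} = \frac{3963943}{9} - \frac{286315}{215876} = \frac{855717582233}{1942884}$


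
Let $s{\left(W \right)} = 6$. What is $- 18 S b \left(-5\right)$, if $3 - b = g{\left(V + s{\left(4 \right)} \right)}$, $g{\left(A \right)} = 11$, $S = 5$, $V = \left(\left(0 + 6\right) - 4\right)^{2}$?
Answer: $-3600$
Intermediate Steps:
$V = 4$ ($V = \left(6 - 4\right)^{2} = 2^{2} = 4$)
$b = -8$ ($b = 3 - 11 = -8$)
$- 18 S b \left(-5\right) = \left(-18\right) 5 \left(-8\right) \left(-5\right) = \left(-90\right) \left(-8\right) \left(-5\right) = 720 \left(-5\right) = -3600$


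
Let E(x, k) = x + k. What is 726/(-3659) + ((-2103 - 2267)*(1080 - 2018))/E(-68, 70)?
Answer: 7499229544/3659 ≈ 2.0495e+6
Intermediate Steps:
E(x, k) = k + x
726/(-3659) + ((-2103 - 2267)*(1080 - 2018))/E(-68, 70) = 726/(-3659) + ((-2103 - 2267)*(1080 - 2018))/(70 - 68) = 726*(-1/3659) - 4370*(-938)/2 = -726/3659 + 4099060*(½) = -726/3659 + 2049530 = 7499229544/3659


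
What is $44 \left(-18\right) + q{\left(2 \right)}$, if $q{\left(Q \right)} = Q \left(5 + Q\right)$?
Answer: $-778$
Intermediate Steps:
$44 \left(-18\right) + q{\left(2 \right)} = 44 \left(-18\right) + 2 \left(5 + 2\right) = -792 + 2 \cdot 7 = -792 + 14 = -778$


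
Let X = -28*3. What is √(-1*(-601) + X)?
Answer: √517 ≈ 22.738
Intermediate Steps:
X = -84
√(-1*(-601) + X) = √(-1*(-601) - 84) = √(601 - 84) = √517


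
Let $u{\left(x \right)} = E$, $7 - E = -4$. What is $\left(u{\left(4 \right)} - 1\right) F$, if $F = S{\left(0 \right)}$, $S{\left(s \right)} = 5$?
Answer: $50$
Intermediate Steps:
$F = 5$
$E = 11$ ($E = 7 - -4 = 7 + 4 = 11$)
$u{\left(x \right)} = 11$
$\left(u{\left(4 \right)} - 1\right) F = \left(11 - 1\right) 5 = 10 \cdot 5 = 50$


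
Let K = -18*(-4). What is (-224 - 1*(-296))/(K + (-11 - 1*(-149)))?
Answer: 12/35 ≈ 0.34286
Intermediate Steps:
K = 72
(-224 - 1*(-296))/(K + (-11 - 1*(-149))) = (-224 - 1*(-296))/(72 + (-11 - 1*(-149))) = (-224 + 296)/(72 + (-11 + 149)) = 72/(72 + 138) = 72/210 = 72*(1/210) = 12/35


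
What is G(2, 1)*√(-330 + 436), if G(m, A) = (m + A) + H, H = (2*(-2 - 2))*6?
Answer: -45*√106 ≈ -463.30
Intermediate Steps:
H = -48 (H = (2*(-4))*6 = -8*6 = -48)
G(m, A) = -48 + A + m (G(m, A) = (m + A) - 48 = (A + m) - 48 = -48 + A + m)
G(2, 1)*√(-330 + 436) = (-48 + 1 + 2)*√(-330 + 436) = -45*√106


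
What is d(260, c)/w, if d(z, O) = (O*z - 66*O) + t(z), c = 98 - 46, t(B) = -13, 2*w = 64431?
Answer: 20150/64431 ≈ 0.31274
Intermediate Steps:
w = 64431/2 (w = (½)*64431 = 64431/2 ≈ 32216.)
c = 52
d(z, O) = -13 - 66*O + O*z (d(z, O) = (O*z - 66*O) - 13 = (-66*O + O*z) - 13 = -13 - 66*O + O*z)
d(260, c)/w = (-13 - 66*52 + 52*260)/(64431/2) = (-13 - 3432 + 13520)*(2/64431) = 10075*(2/64431) = 20150/64431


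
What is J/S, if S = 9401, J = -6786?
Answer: -6786/9401 ≈ -0.72184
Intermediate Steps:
J/S = -6786/9401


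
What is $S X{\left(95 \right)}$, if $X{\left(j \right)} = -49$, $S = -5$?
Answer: $245$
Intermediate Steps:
$S X{\left(95 \right)} = \left(-5\right) \left(-49\right) = 245$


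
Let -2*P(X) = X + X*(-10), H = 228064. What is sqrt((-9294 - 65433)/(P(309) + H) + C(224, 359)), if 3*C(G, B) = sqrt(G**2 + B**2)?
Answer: sqrt(-617272071174 + 631792410843*sqrt(179057))/1376727 ≈ 11.863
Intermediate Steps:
P(X) = 9*X/2 (P(X) = -(X + X*(-10))/2 = -(X - 10*X)/2 = -(-9)*X/2 = 9*X/2)
C(G, B) = sqrt(B**2 + G**2)/3 (C(G, B) = sqrt(G**2 + B**2)/3 = sqrt(B**2 + G**2)/3)
sqrt((-9294 - 65433)/(P(309) + H) + C(224, 359)) = sqrt((-9294 - 65433)/((9/2)*309 + 228064) + sqrt(359**2 + 224**2)/3) = sqrt(-74727/(2781/2 + 228064) + sqrt(128881 + 50176)/3) = sqrt(-74727/458909/2 + sqrt(179057)/3) = sqrt(-74727*2/458909 + sqrt(179057)/3) = sqrt(-149454/458909 + sqrt(179057)/3)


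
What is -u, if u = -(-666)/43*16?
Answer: -10656/43 ≈ -247.81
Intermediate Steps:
u = 10656/43 (u = -(-666)/43*16 = -18*(-37/43)*16 = (666/43)*16 = 10656/43 ≈ 247.81)
-u = -1*10656/43 = -10656/43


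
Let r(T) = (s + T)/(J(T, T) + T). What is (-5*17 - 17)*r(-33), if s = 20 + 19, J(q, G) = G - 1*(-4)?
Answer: 306/31 ≈ 9.8710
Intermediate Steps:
J(q, G) = 4 + G (J(q, G) = G + 4 = 4 + G)
s = 39
r(T) = (39 + T)/(4 + 2*T) (r(T) = (39 + T)/((4 + T) + T) = (39 + T)/(4 + 2*T))
(-5*17 - 17)*r(-33) = (-5*17 - 17)*((39 - 33)/(2*(2 - 33))) = (-85 - 17)*((1/2)*6/(-31)) = -51*(-1)*6/31 = -102*(-3/31) = 306/31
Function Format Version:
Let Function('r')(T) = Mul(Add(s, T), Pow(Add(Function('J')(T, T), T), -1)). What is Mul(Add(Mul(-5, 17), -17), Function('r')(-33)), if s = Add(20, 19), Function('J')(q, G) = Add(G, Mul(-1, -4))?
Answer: Rational(306, 31) ≈ 9.8710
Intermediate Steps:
Function('J')(q, G) = Add(4, G) (Function('J')(q, G) = Add(G, 4) = Add(4, G))
s = 39
Function('r')(T) = Mul(Pow(Add(4, Mul(2, T)), -1), Add(39, T)) (Function('r')(T) = Mul(Add(39, T), Pow(Add(Add(4, T), T), -1)) = Mul(Add(39, T), Pow(Add(4, Mul(2, T)), -1)) = Mul(Pow(Add(4, Mul(2, T)), -1), Add(39, T)))
Mul(Add(Mul(-5, 17), -17), Function('r')(-33)) = Mul(Add(Mul(-5, 17), -17), Mul(Rational(1, 2), Pow(Add(2, -33), -1), Add(39, -33))) = Mul(Add(-85, -17), Mul(Rational(1, 2), Pow(-31, -1), 6)) = Mul(-102, Mul(Rational(1, 2), Rational(-1, 31), 6)) = Mul(-102, Rational(-3, 31)) = Rational(306, 31)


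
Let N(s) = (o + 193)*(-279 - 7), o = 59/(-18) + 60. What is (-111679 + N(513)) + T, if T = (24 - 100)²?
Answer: -1595912/9 ≈ -1.7732e+5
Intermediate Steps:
o = 1021/18 (o = 59*(-1/18) + 60 = -59/18 + 60 = 1021/18 ≈ 56.722)
T = 5776 (T = (-76)² = 5776)
N(s) = -642785/9 (N(s) = (1021/18 + 193)*(-279 - 7) = (4495/18)*(-286) = -642785/9)
(-111679 + N(513)) + T = (-111679 - 642785/9) + 5776 = -1647896/9 + 5776 = -1595912/9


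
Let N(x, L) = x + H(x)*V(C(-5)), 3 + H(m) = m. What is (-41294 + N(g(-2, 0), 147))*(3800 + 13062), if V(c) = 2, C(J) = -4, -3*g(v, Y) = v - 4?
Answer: -696299428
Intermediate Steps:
g(v, Y) = 4/3 - v/3 (g(v, Y) = -(v - 4)/3 = -(-4 + v)/3 = 4/3 - v/3)
H(m) = -3 + m
N(x, L) = -6 + 3*x (N(x, L) = x + (-3 + x)*2 = x + (-6 + 2*x) = -6 + 3*x)
(-41294 + N(g(-2, 0), 147))*(3800 + 13062) = (-41294 + (-6 + 3*(4/3 - 1/3*(-2))))*(3800 + 13062) = (-41294 + (-6 + 3*(4/3 + 2/3)))*16862 = (-41294 + (-6 + 3*2))*16862 = (-41294 + (-6 + 6))*16862 = (-41294 + 0)*16862 = -41294*16862 = -696299428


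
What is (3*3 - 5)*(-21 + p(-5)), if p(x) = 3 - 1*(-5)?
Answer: -52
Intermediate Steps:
p(x) = 8 (p(x) = 3 + 5 = 8)
(3*3 - 5)*(-21 + p(-5)) = (3*3 - 5)*(-21 + 8) = (9 - 5)*(-13) = 4*(-13) = -52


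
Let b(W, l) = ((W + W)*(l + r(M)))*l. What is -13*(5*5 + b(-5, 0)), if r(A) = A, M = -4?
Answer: -325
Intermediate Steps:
b(W, l) = 2*W*l*(-4 + l) (b(W, l) = ((W + W)*(l - 4))*l = ((2*W)*(-4 + l))*l = (2*W*(-4 + l))*l = 2*W*l*(-4 + l))
-13*(5*5 + b(-5, 0)) = -13*(5*5 + 2*(-5)*0*(-4 + 0)) = -13*(25 + 2*(-5)*0*(-4)) = -13*(25 + 0) = -13*25 = -325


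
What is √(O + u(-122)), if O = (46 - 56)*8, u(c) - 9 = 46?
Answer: 5*I ≈ 5.0*I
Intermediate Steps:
u(c) = 55 (u(c) = 9 + 46 = 55)
O = -80 (O = -10*8 = -80)
√(O + u(-122)) = √(-80 + 55) = √(-25) = 5*I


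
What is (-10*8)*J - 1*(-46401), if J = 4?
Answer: 46081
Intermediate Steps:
(-10*8)*J - 1*(-46401) = -10*8*4 - 1*(-46401) = -80*4 + 46401 = -320 + 46401 = 46081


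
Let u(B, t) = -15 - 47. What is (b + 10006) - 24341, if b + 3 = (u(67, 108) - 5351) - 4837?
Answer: -24588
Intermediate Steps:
u(B, t) = -62
b = -10253 (b = -3 + ((-62 - 5351) - 4837) = -3 + (-5413 - 4837) = -3 - 10250 = -10253)
(b + 10006) - 24341 = (-10253 + 10006) - 24341 = -247 - 24341 = -24588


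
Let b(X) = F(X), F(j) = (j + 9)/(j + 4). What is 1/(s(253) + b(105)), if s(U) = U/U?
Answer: 109/223 ≈ 0.48879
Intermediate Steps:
s(U) = 1
F(j) = (9 + j)/(4 + j)
b(X) = (9 + X)/(4 + X)
1/(s(253) + b(105)) = 1/(1 + (9 + 105)/(4 + 105)) = 1/(1 + 114/109) = 1/(223/109) = 109/223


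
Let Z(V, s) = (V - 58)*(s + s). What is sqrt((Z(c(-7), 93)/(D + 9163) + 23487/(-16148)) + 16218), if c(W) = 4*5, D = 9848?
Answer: sqrt(42451524682625820509)/51164938 ≈ 127.34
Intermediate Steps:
c(W) = 20
Z(V, s) = 2*s*(-58 + V) (Z(V, s) = (-58 + V)*(2*s) = 2*s*(-58 + V))
sqrt((Z(c(-7), 93)/(D + 9163) + 23487/(-16148)) + 16218) = sqrt(((2*93*(-58 + 20))/(9848 + 9163) + 23487/(-16148)) + 16218) = sqrt(((2*93*(-38))/19011 + 23487*(-1/16148)) + 16218) = sqrt((-7068*1/19011 - 23487/16148) + 16218) = sqrt((-2356/6337 - 23487/16148) + 16218) = sqrt(-186881807/102329876 + 16218) = sqrt(1659399047161/102329876) = sqrt(42451524682625820509)/51164938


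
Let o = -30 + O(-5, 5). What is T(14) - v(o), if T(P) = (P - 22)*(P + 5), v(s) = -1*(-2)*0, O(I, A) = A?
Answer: -152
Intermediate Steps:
o = -25 (o = -30 + 5 = -25)
v(s) = 0 (v(s) = 2*0 = 0)
T(P) = (-22 + P)*(5 + P)
T(14) - v(o) = (-110 + 14² - 17*14) - 1*0 = (-110 + 196 - 238) + 0 = -152 + 0 = -152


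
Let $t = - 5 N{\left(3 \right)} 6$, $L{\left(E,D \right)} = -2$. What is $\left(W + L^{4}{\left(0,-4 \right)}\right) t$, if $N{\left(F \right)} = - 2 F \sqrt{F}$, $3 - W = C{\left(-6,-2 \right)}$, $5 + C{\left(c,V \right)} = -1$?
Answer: $4500 \sqrt{3} \approx 7794.2$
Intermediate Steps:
$C{\left(c,V \right)} = -6$ ($C{\left(c,V \right)} = -5 - 1 = -6$)
$W = 9$ ($W = 3 - -6 = 3 + 6 = 9$)
$N{\left(F \right)} = - 2 F^{\frac{3}{2}}$
$t = 180 \sqrt{3}$ ($t = - 5 \left(- 2 \cdot 3^{\frac{3}{2}}\right) 6 = - 5 \left(- 2 \cdot 3 \sqrt{3}\right) 6 = - 5 \left(- 6 \sqrt{3}\right) 6 = 30 \sqrt{3} \cdot 6 = 180 \sqrt{3} \approx 311.77$)
$\left(W + L^{4}{\left(0,-4 \right)}\right) t = \left(9 + \left(-2\right)^{4}\right) 180 \sqrt{3} = \left(9 + 16\right) 180 \sqrt{3} = 25 \cdot 180 \sqrt{3} = 4500 \sqrt{3}$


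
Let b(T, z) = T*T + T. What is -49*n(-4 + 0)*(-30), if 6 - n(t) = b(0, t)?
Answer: 8820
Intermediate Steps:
b(T, z) = T + T**2 (b(T, z) = T**2 + T = T + T**2)
n(t) = 6 (n(t) = 6 - 0*(1 + 0) = 6 - 0 = 6 - 1*0 = 6 + 0 = 6)
-49*n(-4 + 0)*(-30) = -49*6*(-30) = -294*(-30) = 8820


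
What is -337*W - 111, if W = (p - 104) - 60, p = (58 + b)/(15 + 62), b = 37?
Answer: 4215074/77 ≈ 54741.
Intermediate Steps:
p = 95/77 (p = (58 + 37)/(15 + 62) = 95/77 ≈ 1.2338)
W = -12533/77 (W = (95/77 - 104) - 60 = -7913/77 - 60 = -12533/77 ≈ -162.77)
-337*W - 111 = -337*(-12533/77) - 111 = 4223621/77 - 111 = 4215074/77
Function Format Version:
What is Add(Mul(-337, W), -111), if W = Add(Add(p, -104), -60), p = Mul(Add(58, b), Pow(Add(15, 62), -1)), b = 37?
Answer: Rational(4215074, 77) ≈ 54741.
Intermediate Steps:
p = Rational(95, 77) (p = Mul(Add(58, 37), Pow(Add(15, 62), -1)) = Mul(95, Pow(77, -1)) = Mul(95, Rational(1, 77)) = Rational(95, 77) ≈ 1.2338)
W = Rational(-12533, 77) (W = Add(Add(Rational(95, 77), -104), -60) = Add(Rational(-7913, 77), -60) = Rational(-12533, 77) ≈ -162.77)
Add(Mul(-337, W), -111) = Add(Mul(-337, Rational(-12533, 77)), -111) = Add(Rational(4223621, 77), -111) = Rational(4215074, 77)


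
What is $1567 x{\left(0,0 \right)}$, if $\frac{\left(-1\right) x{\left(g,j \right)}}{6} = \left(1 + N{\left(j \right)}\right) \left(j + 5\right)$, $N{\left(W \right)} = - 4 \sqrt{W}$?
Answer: $-47010$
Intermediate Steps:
$x{\left(g,j \right)} = - 6 \left(1 - 4 \sqrt{j}\right) \left(5 + j\right)$ ($x{\left(g,j \right)} = - 6 \left(1 - 4 \sqrt{j}\right) \left(j + 5\right) = - 6 \left(1 - 4 \sqrt{j}\right) \left(5 + j\right)$)
$1567 x{\left(0,0 \right)} = 1567 \left(-30 - 0 + 24 \cdot 0^{\frac{3}{2}} + 120 \sqrt{0}\right) = 1567 \left(-30 + 0 + 24 \cdot 0 + 120 \cdot 0\right) = 1567 \left(-30 + 0 + 0 + 0\right) = 1567 \left(-30\right) = -47010$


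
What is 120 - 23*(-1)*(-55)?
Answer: -1145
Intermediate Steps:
120 - 23*(-1)*(-55) = 120 + 23*(-55) = 120 - 1265 = -1145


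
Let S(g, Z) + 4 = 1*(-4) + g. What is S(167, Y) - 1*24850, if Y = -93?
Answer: -24691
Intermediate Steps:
S(g, Z) = -8 + g (S(g, Z) = -4 + (1*(-4) + g) = -4 + (-4 + g) = -8 + g)
S(167, Y) - 1*24850 = (-8 + 167) - 1*24850 = 159 - 24850 = -24691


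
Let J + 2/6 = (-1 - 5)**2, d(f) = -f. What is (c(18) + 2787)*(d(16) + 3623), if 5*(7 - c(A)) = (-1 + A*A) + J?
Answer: 147288238/15 ≈ 9.8192e+6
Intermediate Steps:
J = 107/3 (J = -1/3 + (-1 - 5)**2 = -1/3 + (-6)**2 = -1/3 + 36 = 107/3 ≈ 35.667)
c(A) = 1/15 - A**2/5 (c(A) = 7 - ((-1 + A*A) + 107/3)/5 = 7 - ((-1 + A**2) + 107/3)/5 = 7 - (104/3 + A**2)/5 = 7 + (-104/15 - A**2/5) = 1/15 - A**2/5)
(c(18) + 2787)*(d(16) + 3623) = ((1/15 - 1/5*18**2) + 2787)*(-1*16 + 3623) = ((1/15 - 1/5*324) + 2787)*(-16 + 3623) = ((1/15 - 324/5) + 2787)*3607 = (-971/15 + 2787)*3607 = (40834/15)*3607 = 147288238/15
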